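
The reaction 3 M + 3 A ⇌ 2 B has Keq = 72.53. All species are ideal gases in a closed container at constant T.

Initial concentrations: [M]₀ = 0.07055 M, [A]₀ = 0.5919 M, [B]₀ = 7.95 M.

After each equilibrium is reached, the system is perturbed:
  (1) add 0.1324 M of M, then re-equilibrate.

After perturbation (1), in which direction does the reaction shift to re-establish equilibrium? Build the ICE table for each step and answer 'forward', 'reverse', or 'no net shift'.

Direction: forward

Q₀ = 8.6796e+05 vs Keq = 72.53 ⇒ Q>K, reverse
Step 1:
                    M           A           B
  Initial     0.07055      0.5919        7.95
  Change       0.6625      0.6625     -0.4416
  Equil         0.733       1.254       7.508
  solve Keq expr → x = -0.2208; check Q = 72.53
Then add 0.1324 M of M.
Step 2:
                    M           A           B
  Initial      0.8654       1.254       7.508
  Change     -0.07928    -0.07928     0.05285
  Equil        0.7861       1.175       7.561
  solve Keq expr → x = 0.02643; check Q = 72.53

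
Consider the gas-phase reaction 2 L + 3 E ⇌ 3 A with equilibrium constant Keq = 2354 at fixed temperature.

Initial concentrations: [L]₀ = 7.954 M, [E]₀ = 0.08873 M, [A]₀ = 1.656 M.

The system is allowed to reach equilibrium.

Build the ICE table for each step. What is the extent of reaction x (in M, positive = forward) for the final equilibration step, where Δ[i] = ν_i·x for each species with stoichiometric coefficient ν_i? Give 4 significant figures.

x = 0.01877 M

Q₀ = 102.8 vs Keq = 2354 ⇒ Q<K, forward
Step 1:
                    L           E           A
  init          7.954     0.08873       1.656
  Δ          -0.03755    -0.05632     0.05632
  eq            7.916     0.03241       1.712
  solve Keq expr → x = 0.01877; check Q = 2354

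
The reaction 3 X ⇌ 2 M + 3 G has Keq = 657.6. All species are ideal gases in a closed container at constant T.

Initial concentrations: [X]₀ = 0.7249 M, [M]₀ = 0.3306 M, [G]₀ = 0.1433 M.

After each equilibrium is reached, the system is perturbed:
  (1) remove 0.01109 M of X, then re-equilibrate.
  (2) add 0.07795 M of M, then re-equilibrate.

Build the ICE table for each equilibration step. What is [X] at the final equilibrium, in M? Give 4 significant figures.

Q₀ = 8.4433e-04 vs Keq = 657.6 ⇒ Q<K, forward
Step 1:
                  X         M         G
  I          0.7249    0.3306    0.1433
  C         -0.6488    0.4326    0.6488
  E         0.07607    0.7632    0.7921
  solve Keq expr → x = 0.2163; check Q = 657.6
Then remove 0.01109 M of X.
Step 2:
                  X         M         G
  I         0.06498    0.7632    0.7921
  C        0.009729 -0.006486 -0.009729
  E         0.07471    0.7567    0.7824
  solve Keq expr → x = -0.003243; check Q = 657.6
Then add 0.07795 M of M.
Step 3:
                  X         M         G
  I         0.07471    0.8346    0.7824
  C        0.004411  -0.00294 -0.004411
  E         0.07912    0.8317     0.778
  solve Keq expr → x = -0.00147; check Q = 657.6

[X]_eq = 0.07912 M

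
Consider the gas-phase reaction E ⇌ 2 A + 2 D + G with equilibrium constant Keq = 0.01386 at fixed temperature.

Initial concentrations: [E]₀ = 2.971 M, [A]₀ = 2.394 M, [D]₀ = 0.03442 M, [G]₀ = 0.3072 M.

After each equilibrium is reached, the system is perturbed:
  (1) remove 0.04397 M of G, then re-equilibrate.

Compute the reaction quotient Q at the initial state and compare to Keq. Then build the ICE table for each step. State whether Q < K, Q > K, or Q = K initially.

Q₀ = 7.0208e-04; Q < K (proceeds forward)

Q₀ = 7.0208e-04 vs Keq = 0.01386 ⇒ Q<K, forward
Step 1:
                    E           A           D           G
  I             2.971       2.394     0.03442      0.3072
  C          -0.05024      0.1005      0.1005     0.05024
  E             2.921       2.494      0.1349      0.3574
  solve Keq expr → x = 0.05024; check Q = 0.01386
Then remove 0.04397 M of G.
Step 2:
                    E           A           D           G
  I             2.921       2.494      0.1349      0.3135
  C         -0.003867    0.007734    0.007734    0.003867
  E             2.917       2.502      0.1426      0.3173
  solve Keq expr → x = 0.003867; check Q = 0.01386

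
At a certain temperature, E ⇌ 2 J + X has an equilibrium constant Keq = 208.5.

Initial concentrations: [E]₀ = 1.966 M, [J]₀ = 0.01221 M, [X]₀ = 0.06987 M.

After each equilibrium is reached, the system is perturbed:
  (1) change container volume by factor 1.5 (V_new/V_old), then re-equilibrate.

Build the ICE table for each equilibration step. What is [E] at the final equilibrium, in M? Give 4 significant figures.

Q₀ = 5.2983e-06 vs Keq = 208.5 ⇒ Q<K, forward
Step 1:
                  E         J         X
  I           1.966   0.01221   0.06987
  C          -1.841     3.682     1.841
  E          0.1251     3.694     1.911
  solve Keq expr → x = 1.841; check Q = 208.5
Then change container volume by factor 1.5 (V_new/V_old).
Step 2:
                  E         J         X
  I         0.08337     2.463     1.274
  C         -0.0424   0.08481    0.0424
  E         0.04097     2.548     1.316
  solve Keq expr → x = 0.0424; check Q = 208.5

[E]_eq = 0.04097 M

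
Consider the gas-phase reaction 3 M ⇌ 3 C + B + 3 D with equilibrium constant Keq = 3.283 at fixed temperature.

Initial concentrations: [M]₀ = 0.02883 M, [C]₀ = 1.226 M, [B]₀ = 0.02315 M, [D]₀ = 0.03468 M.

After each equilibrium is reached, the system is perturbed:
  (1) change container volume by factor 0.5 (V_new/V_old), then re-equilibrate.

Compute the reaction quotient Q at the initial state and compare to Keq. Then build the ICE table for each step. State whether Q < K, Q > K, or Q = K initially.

Q₀ = 0.07426; Q < K (proceeds forward)

Q₀ = 0.07426 vs Keq = 3.283 ⇒ Q<K, forward
Step 1:
                    M           C           B           D
  I           0.02883       1.226     0.02315     0.03468
  C          -0.01592     0.01592    0.005307     0.01592
  E           0.01291       1.242     0.02846      0.0506
  solve Keq expr → x = 0.005307; check Q = 3.283
Then change container volume by factor 0.5 (V_new/V_old).
Step 2:
                    M           C           B           D
  I           0.02582       2.484     0.05691      0.1012
  C           0.02222    -0.02222   -0.007406    -0.02222
  E           0.04804       2.462     0.04951     0.07898
  solve Keq expr → x = -0.007406; check Q = 3.283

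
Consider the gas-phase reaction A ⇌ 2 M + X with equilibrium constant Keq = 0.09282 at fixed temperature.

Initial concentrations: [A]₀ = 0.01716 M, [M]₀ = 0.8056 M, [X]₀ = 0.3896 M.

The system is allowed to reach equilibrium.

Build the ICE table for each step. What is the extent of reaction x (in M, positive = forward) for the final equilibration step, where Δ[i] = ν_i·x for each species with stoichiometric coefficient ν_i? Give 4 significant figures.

Q₀ = 14.73 vs Keq = 0.09282 ⇒ Q>K, reverse
Step 1:
                  A         M         X
  I         0.01716    0.8056    0.3896
  C          0.2214   -0.4428   -0.2214
  E          0.2386    0.3628    0.1682
  solve Keq expr → x = -0.2214; check Q = 0.09282

x = -0.2214 M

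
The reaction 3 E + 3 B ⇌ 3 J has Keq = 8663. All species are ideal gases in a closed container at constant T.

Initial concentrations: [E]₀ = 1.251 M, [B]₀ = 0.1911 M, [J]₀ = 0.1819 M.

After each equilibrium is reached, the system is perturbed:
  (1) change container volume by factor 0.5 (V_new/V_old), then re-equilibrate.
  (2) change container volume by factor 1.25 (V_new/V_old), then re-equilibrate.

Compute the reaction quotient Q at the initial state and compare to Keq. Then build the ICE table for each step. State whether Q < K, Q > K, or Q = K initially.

Q₀ = 0.4405 vs Keq = 8663 ⇒ Q<K, forward
Step 1:
                    E           B           J
  Initial       1.251      0.1911      0.1819
  Change       -0.175      -0.175       0.175
  Equil         1.076     0.01615      0.3569
  solve Keq expr → x = 0.05832; check Q = 8663
Then change container volume by factor 0.5 (V_new/V_old).
Step 2:
                    E           B           J
  Initial       2.152     0.03229      0.7137
  Change     -0.01567    -0.01567     0.01567
  Equil         2.136     0.01662      0.7294
  solve Keq expr → x = 0.005224; check Q = 8663
Then change container volume by factor 1.25 (V_new/V_old).
Step 3:
                    E           B           J
  Initial       1.709      0.0133      0.5835
  Change     0.003202    0.003202   -0.003202
  Equil         1.712      0.0165      0.5803
  solve Keq expr → x = -0.001067; check Q = 8663

Q₀ = 0.4405; Q < K (proceeds forward)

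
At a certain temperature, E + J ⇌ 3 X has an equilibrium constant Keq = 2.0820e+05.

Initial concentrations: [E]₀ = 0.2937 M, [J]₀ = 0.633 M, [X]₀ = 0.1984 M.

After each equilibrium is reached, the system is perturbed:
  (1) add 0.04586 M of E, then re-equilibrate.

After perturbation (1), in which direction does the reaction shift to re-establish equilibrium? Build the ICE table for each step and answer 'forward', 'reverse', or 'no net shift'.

Q₀ = 0.04201 vs Keq = 2.0820e+05 ⇒ Q<K, forward
Step 1:
                   E          J          X
  init        0.2937      0.633     0.1984
  Δ          -0.2937    -0.2937      0.881
  eq      1.7804e-05     0.3393      1.079
  solve Keq expr → x = 0.2937; check Q = 2.0820e+05
Then add 0.04586 M of E.
Step 2:
                   E          J          X
  init       0.04588     0.3393      1.079
  Δ         -0.04585   -0.04585     0.1375
  eq      2.9500e-05     0.2935      1.217
  solve Keq expr → x = 0.04585; check Q = 2.0820e+05

Direction: forward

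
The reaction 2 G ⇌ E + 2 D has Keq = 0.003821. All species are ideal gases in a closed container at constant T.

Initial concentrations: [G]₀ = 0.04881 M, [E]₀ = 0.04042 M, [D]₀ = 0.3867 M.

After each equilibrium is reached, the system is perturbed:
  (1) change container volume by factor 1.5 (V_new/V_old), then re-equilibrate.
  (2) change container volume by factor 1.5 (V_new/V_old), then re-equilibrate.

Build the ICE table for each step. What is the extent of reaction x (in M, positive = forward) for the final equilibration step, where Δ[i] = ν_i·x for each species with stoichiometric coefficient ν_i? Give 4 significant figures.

Q₀ = 2.537 vs Keq = 0.003821 ⇒ Q>K, reverse
Step 1:
                   G          E          D
  init       0.04881    0.04042     0.3867
  Δ          0.07951   -0.03975   -0.07951
  eq          0.1283 6.6668e-04     0.3072
  solve Keq expr → x = -0.03975; check Q = 0.003821
Then change container volume by factor 1.5 (V_new/V_old).
Step 2:
                   G          E          D
  init       0.08554 4.4446e-04     0.2048
  Δ       -4.2574e-04 2.1287e-04 4.2574e-04
  eq         0.08512 6.5733e-04     0.2052
  solve Keq expr → x = 2.1287e-04; check Q = 0.003821
Then change container volume by factor 1.5 (V_new/V_old).
Step 3:
                   G          E          D
  init       0.05675 4.3822e-04     0.1368
  Δ       -4.1146e-04 2.0573e-04 4.1146e-04
  eq         0.05633 6.4395e-04     0.1372
  solve Keq expr → x = 2.0573e-04; check Q = 0.003821

x = 2.0573e-04 M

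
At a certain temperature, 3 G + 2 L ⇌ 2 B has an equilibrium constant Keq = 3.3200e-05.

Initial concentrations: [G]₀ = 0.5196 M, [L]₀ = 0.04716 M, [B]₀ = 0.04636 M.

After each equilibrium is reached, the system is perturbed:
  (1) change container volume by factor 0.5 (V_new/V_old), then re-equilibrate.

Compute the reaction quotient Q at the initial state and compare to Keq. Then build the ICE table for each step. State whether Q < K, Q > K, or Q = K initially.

Q₀ = 6.889 vs Keq = 3.3200e-05 ⇒ Q>K, reverse
Step 1:
                  G         L         B
  init       0.5196   0.04716   0.04636
  Δ         0.06918   0.04612  -0.04612
  eq         0.5888   0.09328 2.4281e-04
  solve Keq expr → x = -0.02306; check Q = 3.3200e-05
Then change container volume by factor 0.5 (V_new/V_old).
Step 2:
                  G         L         B
  init        1.178    0.1866 4.8562e-04
  Δ       -0.001319 -8.7916e-04 8.7916e-04
  eq          1.176    0.1857  0.001365
  solve Keq expr → x = 4.3958e-04; check Q = 3.3200e-05

Q₀ = 6.889; Q > K (proceeds reverse)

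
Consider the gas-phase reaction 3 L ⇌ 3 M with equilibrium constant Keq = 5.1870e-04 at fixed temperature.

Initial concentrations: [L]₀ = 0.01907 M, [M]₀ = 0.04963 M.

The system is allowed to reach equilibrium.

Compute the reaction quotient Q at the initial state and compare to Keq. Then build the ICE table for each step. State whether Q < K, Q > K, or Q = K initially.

Q₀ = 17.63 vs Keq = 5.1870e-04 ⇒ Q>K, reverse
Step 1:
                  L         M
  init      0.01907   0.04963
  Δ         0.04452  -0.04452
  eq        0.06359  0.005109
  solve Keq expr → x = -0.01484; check Q = 5.1870e-04

Q₀ = 17.63; Q > K (proceeds reverse)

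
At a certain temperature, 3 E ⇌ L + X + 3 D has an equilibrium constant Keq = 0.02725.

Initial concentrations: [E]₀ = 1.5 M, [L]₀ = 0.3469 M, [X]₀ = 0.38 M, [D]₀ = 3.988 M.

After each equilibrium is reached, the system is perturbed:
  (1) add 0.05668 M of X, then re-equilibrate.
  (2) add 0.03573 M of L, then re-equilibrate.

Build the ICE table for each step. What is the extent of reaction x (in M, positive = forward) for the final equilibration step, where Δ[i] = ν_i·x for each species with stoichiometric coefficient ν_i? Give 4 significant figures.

x = -0.0175 M

Q₀ = 2.477 vs Keq = 0.02725 ⇒ Q>K, reverse
Step 1:
                   E          L          X          D
  init           1.5     0.3469       0.38      3.988
  Δ           0.7871    -0.2624    -0.2624    -0.7871
  eq           2.287    0.08452     0.1176      3.201
  solve Keq expr → x = -0.2624; check Q = 0.02725
Then add 0.05668 M of X.
Step 2:
                   E          L          X          D
  init         2.287    0.08452     0.1743      3.201
  Δ          0.04577   -0.01526   -0.01526   -0.04577
  eq           2.333    0.06926      0.159      3.155
  solve Keq expr → x = -0.01526; check Q = 0.02725
Then add 0.03573 M of L.
Step 3:
                   E          L          X          D
  init         2.333      0.105      0.159      3.155
  Δ           0.0525    -0.0175    -0.0175    -0.0525
  eq           2.385    0.08749     0.1415      3.103
  solve Keq expr → x = -0.0175; check Q = 0.02725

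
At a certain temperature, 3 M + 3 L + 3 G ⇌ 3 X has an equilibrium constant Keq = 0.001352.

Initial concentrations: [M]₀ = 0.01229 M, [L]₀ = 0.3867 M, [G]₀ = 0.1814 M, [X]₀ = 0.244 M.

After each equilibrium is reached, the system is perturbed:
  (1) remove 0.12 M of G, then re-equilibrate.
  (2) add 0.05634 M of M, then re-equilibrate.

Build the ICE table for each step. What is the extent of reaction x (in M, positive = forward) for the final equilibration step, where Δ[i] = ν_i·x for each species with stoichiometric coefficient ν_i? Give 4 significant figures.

Q₀ = 2.2671e+07 vs Keq = 0.001352 ⇒ Q>K, reverse
Step 1:
                   M          L          G          X
  I          0.01229     0.3867     0.1814      0.244
  C           0.2368     0.2368     0.2368    -0.2368
  E           0.2491     0.6235     0.4182   0.007183
  solve Keq expr → x = -0.07894; check Q = 0.001352
Then remove 0.12 M of G.
Step 2:
                   M          L          G          X
  I           0.2491     0.6235     0.2982   0.007183
  C          0.00197    0.00197    0.00197   -0.00197
  E           0.2511     0.6255     0.3002   0.005213
  solve Keq expr → x = -6.5665e-04; check Q = 0.001352
Then add 0.05634 M of M.
Step 3:
                   M          L          G          X
  I           0.3074     0.6255     0.3002   0.005213
  C        -0.001112  -0.001112  -0.001112   0.001112
  E           0.3063     0.6244     0.2991   0.006325
  solve Keq expr → x = 3.7061e-04; check Q = 0.001352

x = 3.7061e-04 M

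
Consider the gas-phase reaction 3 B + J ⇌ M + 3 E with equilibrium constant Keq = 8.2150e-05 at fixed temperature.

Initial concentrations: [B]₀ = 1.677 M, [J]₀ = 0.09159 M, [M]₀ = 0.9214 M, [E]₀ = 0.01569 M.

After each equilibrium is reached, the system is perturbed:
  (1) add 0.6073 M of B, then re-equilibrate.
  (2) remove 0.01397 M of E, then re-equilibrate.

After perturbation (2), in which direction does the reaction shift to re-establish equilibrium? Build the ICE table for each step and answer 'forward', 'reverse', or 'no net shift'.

Direction: forward

Q₀ = 8.2389e-06 vs Keq = 8.2150e-05 ⇒ Q<K, forward
Step 1:
                   B          J          M          E
  init         1.677    0.09159     0.9214    0.01569
  Δ         -0.01697  -0.005656   0.005656    0.01697
  eq            1.66    0.08593     0.9271    0.03266
  solve Keq expr → x = 0.005656; check Q = 8.2150e-05
Then add 0.6073 M of B.
Step 2:
                   B          J          M          E
  init         2.267    0.08593     0.9271    0.03266
  Δ         -0.01103  -0.003677   0.003677    0.01103
  eq           2.256    0.08226     0.9307    0.04369
  solve Keq expr → x = 0.003677; check Q = 8.2150e-05
Then remove 0.01397 M of E.
Step 3:
                   B          J          M          E
  init         2.256    0.08226     0.9307    0.02972
  Δ         -0.01289  -0.004295   0.004295    0.01289
  eq           2.243    0.07796      0.935    0.04261
  solve Keq expr → x = 0.004295; check Q = 8.2150e-05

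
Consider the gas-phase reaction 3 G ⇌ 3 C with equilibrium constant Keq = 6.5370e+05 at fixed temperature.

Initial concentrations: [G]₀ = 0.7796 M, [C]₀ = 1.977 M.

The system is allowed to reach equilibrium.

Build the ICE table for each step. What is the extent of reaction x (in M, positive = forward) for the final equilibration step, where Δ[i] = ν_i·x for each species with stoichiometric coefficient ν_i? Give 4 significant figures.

x = 0.2494 M

Q₀ = 16.31 vs Keq = 6.5370e+05 ⇒ Q<K, forward
Step 1:
                    G           C
  Initial      0.7796       1.977
  Change      -0.7482      0.7482
  Equil        0.0314       2.725
  solve Keq expr → x = 0.2494; check Q = 6.5370e+05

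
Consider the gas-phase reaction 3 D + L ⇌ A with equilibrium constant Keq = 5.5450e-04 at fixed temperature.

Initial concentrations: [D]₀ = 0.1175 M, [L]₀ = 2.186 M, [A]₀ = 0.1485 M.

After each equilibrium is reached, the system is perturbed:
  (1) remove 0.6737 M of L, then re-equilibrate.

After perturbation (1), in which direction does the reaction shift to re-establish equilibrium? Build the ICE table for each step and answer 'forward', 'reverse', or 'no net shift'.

Direction: reverse

Q₀ = 41.88 vs Keq = 5.5450e-04 ⇒ Q>K, reverse
Step 1:
                    D           L           A
  Initial      0.1175       2.186      0.1485
  Change       0.4448      0.1483     -0.1483
  Equil        0.5623       2.334  2.3013e-04
  solve Keq expr → x = -0.1483; check Q = 5.5450e-04
Then remove 0.6737 M of L.
Step 2:
                    D           L           A
  Initial      0.5623       1.661  2.3013e-04
  Change   1.9872e-04  6.6239e-05 -6.6239e-05
  Equil        0.5625       1.661  1.6389e-04
  solve Keq expr → x = -6.6239e-05; check Q = 5.5450e-04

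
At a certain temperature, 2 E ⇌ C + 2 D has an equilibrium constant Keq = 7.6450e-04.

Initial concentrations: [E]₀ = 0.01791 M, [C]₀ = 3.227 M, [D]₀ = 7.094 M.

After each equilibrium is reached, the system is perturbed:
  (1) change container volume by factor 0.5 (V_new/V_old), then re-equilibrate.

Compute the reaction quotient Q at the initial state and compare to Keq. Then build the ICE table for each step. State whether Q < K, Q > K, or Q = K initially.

Q₀ = 5.0628e+05; Q > K (proceeds reverse)

Q₀ = 5.0628e+05 vs Keq = 7.6450e-04 ⇒ Q>K, reverse
Step 1:
                   E          C          D
  I          0.01791      3.227      7.094
  C            6.344     -3.172     -6.344
  E            6.362    0.05501       0.75
  solve Keq expr → x = -3.172; check Q = 7.6450e-04
Then change container volume by factor 0.5 (V_new/V_old).
Step 2:
                   E          C          D
  I            12.72       0.11        1.5
  C          0.09313   -0.04656   -0.09313
  E            12.82    0.06345      1.407
  solve Keq expr → x = -0.04656; check Q = 7.6450e-04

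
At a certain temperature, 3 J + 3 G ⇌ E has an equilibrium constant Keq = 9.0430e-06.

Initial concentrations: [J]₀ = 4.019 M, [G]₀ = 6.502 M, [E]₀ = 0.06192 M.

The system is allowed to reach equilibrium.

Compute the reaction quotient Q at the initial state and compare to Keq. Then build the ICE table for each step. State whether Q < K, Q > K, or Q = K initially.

Q₀ = 3.4701e-06 vs Keq = 9.0430e-06 ⇒ Q<K, forward
Step 1:
                   J          G          E
  init         4.019      6.502    0.06192
  Δ          -0.1949    -0.1949    0.06496
  eq           3.824      6.307     0.1269
  solve Keq expr → x = 0.06496; check Q = 9.0430e-06

Q₀ = 3.4701e-06; Q < K (proceeds forward)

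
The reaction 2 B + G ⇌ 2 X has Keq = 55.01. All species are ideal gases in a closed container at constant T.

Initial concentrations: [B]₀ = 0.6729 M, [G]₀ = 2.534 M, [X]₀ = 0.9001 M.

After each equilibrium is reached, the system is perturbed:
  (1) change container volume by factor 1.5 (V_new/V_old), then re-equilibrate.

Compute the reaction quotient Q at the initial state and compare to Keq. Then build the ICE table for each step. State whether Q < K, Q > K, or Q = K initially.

Q₀ = 0.7061; Q < K (proceeds forward)

Q₀ = 0.7061 vs Keq = 55.01 ⇒ Q<K, forward
Step 1:
                   B          G          X
  Initial     0.6729      2.534     0.9001
  Change     -0.5435    -0.2717     0.5435
  Equil       0.1294      2.262      1.444
  solve Keq expr → x = 0.2717; check Q = 55.01
Then change container volume by factor 1.5 (V_new/V_old).
Step 2:
                   B          G          X
  Initial    0.08627      1.508     0.9624
  Change     0.01721   0.008603   -0.01721
  Equil       0.1035      1.517     0.9452
  solve Keq expr → x = -0.008603; check Q = 55.01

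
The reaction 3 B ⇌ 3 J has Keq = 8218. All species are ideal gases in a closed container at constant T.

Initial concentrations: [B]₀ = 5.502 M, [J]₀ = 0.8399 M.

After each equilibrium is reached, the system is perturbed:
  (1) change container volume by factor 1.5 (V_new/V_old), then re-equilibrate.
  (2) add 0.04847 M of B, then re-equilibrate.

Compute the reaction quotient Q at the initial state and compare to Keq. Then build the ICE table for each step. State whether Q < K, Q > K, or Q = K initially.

Q₀ = 0.003557 vs Keq = 8218 ⇒ Q<K, forward
Step 1:
                   B          J
  I            5.502     0.8399
  C           -5.203      5.203
  E           0.2994      6.042
  solve Keq expr → x = 1.734; check Q = 8218
Then change container volume by factor 1.5 (V_new/V_old).
Step 2:
                   B          J
  I           0.1996      4.028
  C                0          0
  E           0.1996      4.028
  solve Keq expr → x = 0; check Q = 8218
Then add 0.04847 M of B.
Step 3:
                   B          J
  I           0.2481      4.028
  C         -0.04618    0.04618
  E           0.2019      4.074
  solve Keq expr → x = 0.01539; check Q = 8218

Q₀ = 0.003557; Q < K (proceeds forward)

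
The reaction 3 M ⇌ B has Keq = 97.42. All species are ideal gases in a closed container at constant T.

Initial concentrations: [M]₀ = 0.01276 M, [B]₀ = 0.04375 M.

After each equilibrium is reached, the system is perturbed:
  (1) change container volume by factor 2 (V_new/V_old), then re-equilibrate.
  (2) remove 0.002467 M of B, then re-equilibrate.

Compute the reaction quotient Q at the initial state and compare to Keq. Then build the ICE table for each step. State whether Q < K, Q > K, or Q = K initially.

Q₀ = 2.1058e+04; Q > K (proceeds reverse)

Q₀ = 2.1058e+04 vs Keq = 97.42 ⇒ Q>K, reverse
Step 1:
                    M           B
  I           0.01276     0.04375
  C           0.05197    -0.01732
  E           0.06473     0.02643
  solve Keq expr → x = -0.01732; check Q = 97.42
Then change container volume by factor 2 (V_new/V_old).
Step 2:
                    M           B
  I           0.03237     0.01321
  C           0.01277   -0.004256
  E           0.04513    0.008957
  solve Keq expr → x = -0.004256; check Q = 97.42
Then remove 0.002467 M of B.
Step 3:
                    M           B
  I           0.04513     0.00649
  C         -0.002763  9.2087e-04
  E           0.04237    0.007411
  solve Keq expr → x = 9.2087e-04; check Q = 97.42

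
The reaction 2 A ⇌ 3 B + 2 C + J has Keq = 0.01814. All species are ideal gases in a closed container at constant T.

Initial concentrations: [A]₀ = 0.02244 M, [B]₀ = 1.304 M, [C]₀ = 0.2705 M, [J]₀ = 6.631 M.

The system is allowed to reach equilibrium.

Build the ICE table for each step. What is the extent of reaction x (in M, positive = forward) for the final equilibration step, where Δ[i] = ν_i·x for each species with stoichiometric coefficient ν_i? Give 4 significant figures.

Q₀ = 2136 vs Keq = 0.01814 ⇒ Q>K, reverse
Step 1:
                  A         B         C         J
  init      0.02244     1.304    0.2705     6.631
  Δ           0.254    -0.381    -0.254    -0.127
  eq         0.2765     0.923   0.01647     6.504
  solve Keq expr → x = -0.127; check Q = 0.01814

x = -0.127 M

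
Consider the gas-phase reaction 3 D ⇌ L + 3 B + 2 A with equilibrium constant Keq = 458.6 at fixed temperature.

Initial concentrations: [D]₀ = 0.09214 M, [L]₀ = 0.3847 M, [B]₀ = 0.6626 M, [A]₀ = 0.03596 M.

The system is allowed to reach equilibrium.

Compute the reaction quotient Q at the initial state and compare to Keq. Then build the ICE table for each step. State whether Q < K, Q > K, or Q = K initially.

Q₀ = 0.185; Q < K (proceeds forward)

Q₀ = 0.185 vs Keq = 458.6 ⇒ Q<K, forward
Step 1:
                    D           L           B           A
  I           0.09214      0.3847      0.6626     0.03596
  C          -0.07802     0.02601     0.07802     0.05201
  E           0.01412      0.4107      0.7406     0.08797
  solve Keq expr → x = 0.02601; check Q = 458.6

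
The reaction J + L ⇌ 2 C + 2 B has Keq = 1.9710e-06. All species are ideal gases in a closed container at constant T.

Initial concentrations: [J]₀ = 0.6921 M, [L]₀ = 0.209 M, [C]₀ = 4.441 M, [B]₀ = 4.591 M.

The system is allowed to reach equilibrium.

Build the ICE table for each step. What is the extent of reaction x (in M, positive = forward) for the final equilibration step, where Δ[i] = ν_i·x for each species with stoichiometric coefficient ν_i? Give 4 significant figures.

x = -2.21 M

Q₀ = 2874 vs Keq = 1.9710e-06 ⇒ Q>K, reverse
Step 1:
                   J          L          C          B
  I           0.6921      0.209      4.441      4.591
  C             2.21       2.21     -4.419     -4.419
  E            2.902      2.419    0.02167     0.1717
  solve Keq expr → x = -2.21; check Q = 1.9710e-06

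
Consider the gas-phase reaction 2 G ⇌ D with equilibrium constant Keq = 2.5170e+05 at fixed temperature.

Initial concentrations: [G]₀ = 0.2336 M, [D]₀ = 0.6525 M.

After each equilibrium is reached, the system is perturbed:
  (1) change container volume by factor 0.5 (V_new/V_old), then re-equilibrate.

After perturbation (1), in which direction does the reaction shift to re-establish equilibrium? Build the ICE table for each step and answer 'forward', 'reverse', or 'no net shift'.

Q₀ = 11.96 vs Keq = 2.5170e+05 ⇒ Q<K, forward
Step 1:
                   G          D
  I           0.2336     0.6525
  C          -0.2319     0.1159
  E         0.001747     0.7684
  solve Keq expr → x = 0.1159; check Q = 2.5170e+05
Then change container volume by factor 0.5 (V_new/V_old).
Step 2:
                   G          D
  I         0.003495      1.537
  C        -0.001023 5.1156e-04
  E         0.002471      1.537
  solve Keq expr → x = 5.1156e-04; check Q = 2.5170e+05

Direction: forward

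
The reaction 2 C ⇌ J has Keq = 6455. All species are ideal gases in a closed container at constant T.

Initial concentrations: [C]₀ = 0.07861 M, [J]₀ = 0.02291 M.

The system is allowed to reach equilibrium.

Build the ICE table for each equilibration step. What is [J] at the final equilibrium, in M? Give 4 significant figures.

[J]_eq = 0.06068 M

Q₀ = 3.707 vs Keq = 6455 ⇒ Q<K, forward
Step 1:
                  C         J
  I         0.07861   0.02291
  C        -0.07554   0.03777
  E        0.003066   0.06068
  solve Keq expr → x = 0.03777; check Q = 6455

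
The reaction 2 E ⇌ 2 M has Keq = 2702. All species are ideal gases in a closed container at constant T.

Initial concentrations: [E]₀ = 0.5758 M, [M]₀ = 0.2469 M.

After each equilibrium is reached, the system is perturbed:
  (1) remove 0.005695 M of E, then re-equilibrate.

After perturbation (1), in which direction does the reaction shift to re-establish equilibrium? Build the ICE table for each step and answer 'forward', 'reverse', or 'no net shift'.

Direction: reverse

Q₀ = 0.1839 vs Keq = 2702 ⇒ Q<K, forward
Step 1:
                    E           M
  init         0.5758      0.2469
  Δ           -0.5603      0.5603
  eq          0.01553      0.8072
  solve Keq expr → x = 0.2801; check Q = 2702
Then remove 0.005695 M of E.
Step 2:
                    E           M
  init       0.009833      0.8072
  Δ          0.005588   -0.005588
  eq          0.01542      0.8016
  solve Keq expr → x = -0.002794; check Q = 2702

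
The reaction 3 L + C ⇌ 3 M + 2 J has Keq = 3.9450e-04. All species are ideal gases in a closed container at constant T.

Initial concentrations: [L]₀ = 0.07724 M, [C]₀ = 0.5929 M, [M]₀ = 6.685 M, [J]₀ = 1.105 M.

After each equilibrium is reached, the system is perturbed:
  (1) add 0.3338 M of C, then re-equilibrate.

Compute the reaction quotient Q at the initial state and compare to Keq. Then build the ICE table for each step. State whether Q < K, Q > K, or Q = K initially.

Q₀ = 1.3351e+06 vs Keq = 3.9450e-04 ⇒ Q>K, reverse
Step 1:
                    L           C           M           J
  Initial     0.07724      0.5929       6.685       1.105
  Change        1.651      0.5504      -1.651      -1.101
  Equil         1.728       1.143       5.034    0.004272
  solve Keq expr → x = -0.5504; check Q = 3.9450e-04
Then add 0.3338 M of C.
Step 2:
                    L           C           M           J
  Initial       1.728       1.477       5.034    0.004272
  Change  -8.6767e-04 -2.8922e-04  8.6767e-04  5.7844e-04
  Equil         1.727       1.477       5.035    0.004851
  solve Keq expr → x = 2.8922e-04; check Q = 3.9450e-04

Q₀ = 1.3351e+06; Q > K (proceeds reverse)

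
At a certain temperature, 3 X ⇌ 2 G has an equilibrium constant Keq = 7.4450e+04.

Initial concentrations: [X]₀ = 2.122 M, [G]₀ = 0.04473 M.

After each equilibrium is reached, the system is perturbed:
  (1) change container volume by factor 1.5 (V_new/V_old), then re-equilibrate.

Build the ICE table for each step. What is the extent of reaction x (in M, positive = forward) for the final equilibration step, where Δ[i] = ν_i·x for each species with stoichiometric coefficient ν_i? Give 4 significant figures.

x = -9.6411e-04 M

Q₀ = 2.0939e-04 vs Keq = 7.4450e+04 ⇒ Q<K, forward
Step 1:
                    X           G
  Initial       2.122     0.04473
  Change       -2.092       1.394
  Equil        0.0303       1.439
  solve Keq expr → x = 0.6972; check Q = 7.4450e+04
Then change container volume by factor 1.5 (V_new/V_old).
Step 2:
                    X           G
  Initial      0.0202      0.9595
  Change     0.002892   -0.001928
  Equil       0.02309      0.9575
  solve Keq expr → x = -9.6411e-04; check Q = 7.4450e+04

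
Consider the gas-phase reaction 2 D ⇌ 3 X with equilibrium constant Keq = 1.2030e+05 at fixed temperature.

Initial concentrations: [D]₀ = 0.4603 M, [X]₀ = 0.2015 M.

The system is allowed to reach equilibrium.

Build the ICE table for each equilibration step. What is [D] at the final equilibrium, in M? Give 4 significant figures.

Q₀ = 0.03861 vs Keq = 1.2030e+05 ⇒ Q<K, forward
Step 1:
                   D          X
  I           0.4603     0.2015
  C          -0.4579     0.6868
  E         0.002414     0.8883
  solve Keq expr → x = 0.2289; check Q = 1.2030e+05

[D]_eq = 0.002414 M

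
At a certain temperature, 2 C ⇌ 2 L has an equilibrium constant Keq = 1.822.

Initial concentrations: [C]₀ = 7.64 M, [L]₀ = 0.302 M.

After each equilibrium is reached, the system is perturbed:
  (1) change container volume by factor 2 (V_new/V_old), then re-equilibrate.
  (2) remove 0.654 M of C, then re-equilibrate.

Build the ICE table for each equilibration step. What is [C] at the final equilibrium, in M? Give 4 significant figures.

[C]_eq = 1.412 M

Q₀ = 0.001563 vs Keq = 1.822 ⇒ Q<K, forward
Step 1:
                  C         L
  I            7.64     0.302
  C           -4.26      4.26
  E            3.38     4.562
  solve Keq expr → x = 2.13; check Q = 1.822
Then change container volume by factor 2 (V_new/V_old).
Step 2:
                  C         L
  I            1.69     2.281
  C               0         0
  E            1.69     2.281
  solve Keq expr → x = 0; check Q = 1.822
Then remove 0.654 M of C.
Step 3:
                  C         L
  I           1.036     2.281
  C          0.3757   -0.3757
  E           1.412     1.905
  solve Keq expr → x = -0.1878; check Q = 1.822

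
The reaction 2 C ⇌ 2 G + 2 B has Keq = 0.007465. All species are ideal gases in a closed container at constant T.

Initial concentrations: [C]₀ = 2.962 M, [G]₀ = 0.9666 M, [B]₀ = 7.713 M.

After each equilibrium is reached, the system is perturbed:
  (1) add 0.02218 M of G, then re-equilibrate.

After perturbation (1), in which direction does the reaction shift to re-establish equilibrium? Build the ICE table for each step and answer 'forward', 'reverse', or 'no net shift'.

Q₀ = 6.335 vs Keq = 0.007465 ⇒ Q>K, reverse
Step 1:
                  C         G         B
  Initial     2.962    0.9666     7.713
  Change     0.9173   -0.9173   -0.9173
  Equil       3.879   0.04932     6.796
  solve Keq expr → x = -0.4586; check Q = 0.007465
Then add 0.02218 M of G.
Step 2:
                  C         G         B
  Initial     3.879    0.0715     6.796
  Change    0.02174  -0.02174  -0.02174
  Equil       3.901   0.04976     6.774
  solve Keq expr → x = -0.01087; check Q = 0.007465

Direction: reverse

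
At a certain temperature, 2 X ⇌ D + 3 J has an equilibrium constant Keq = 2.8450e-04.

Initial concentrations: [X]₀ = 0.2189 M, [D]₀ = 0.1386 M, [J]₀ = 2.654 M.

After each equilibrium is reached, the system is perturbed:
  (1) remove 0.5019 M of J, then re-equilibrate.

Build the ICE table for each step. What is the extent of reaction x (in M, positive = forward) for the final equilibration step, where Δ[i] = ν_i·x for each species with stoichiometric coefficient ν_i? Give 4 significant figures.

x = 7.1298e-06 M

Q₀ = 54.07 vs Keq = 2.8450e-04 ⇒ Q>K, reverse
Step 1:
                    X           D           J
  I            0.2189      0.1386       2.654
  C            0.2772     -0.1386     -0.4158
  E            0.4961  6.2444e-06       2.238
  solve Keq expr → x = -0.1386; check Q = 2.8450e-04
Then remove 0.5019 M of J.
Step 2:
                    X           D           J
  I            0.4961  6.2444e-06       1.736
  C       -1.4260e-05  7.1298e-06  2.1390e-05
  E            0.4961  1.3374e-05       1.736
  solve Keq expr → x = 7.1298e-06; check Q = 2.8450e-04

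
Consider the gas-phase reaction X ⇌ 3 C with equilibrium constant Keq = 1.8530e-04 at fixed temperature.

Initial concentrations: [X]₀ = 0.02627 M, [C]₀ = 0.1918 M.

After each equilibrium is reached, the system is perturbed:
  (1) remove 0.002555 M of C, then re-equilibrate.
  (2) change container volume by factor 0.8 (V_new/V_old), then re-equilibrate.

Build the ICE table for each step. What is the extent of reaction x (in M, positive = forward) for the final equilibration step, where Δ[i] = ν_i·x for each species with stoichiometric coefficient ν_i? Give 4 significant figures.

Q₀ = 0.2686 vs Keq = 1.8530e-04 ⇒ Q>K, reverse
Step 1:
                    X           C
  I           0.02627      0.1918
  C           0.05568      -0.167
  E           0.08195     0.02476
  solve Keq expr → x = -0.05568; check Q = 1.8530e-04
Then remove 0.002555 M of C.
Step 2:
                    X           C
  I           0.08195     0.02221
  C       -8.2391e-04    0.002472
  E           0.08113     0.02468
  solve Keq expr → x = 8.2391e-04; check Q = 1.8530e-04
Then change container volume by factor 0.8 (V_new/V_old).
Step 3:
                    X           C
  I            0.1014     0.03085
  C          0.001381   -0.004144
  E            0.1028     0.02671
  solve Keq expr → x = -0.001381; check Q = 1.8530e-04

x = -0.001381 M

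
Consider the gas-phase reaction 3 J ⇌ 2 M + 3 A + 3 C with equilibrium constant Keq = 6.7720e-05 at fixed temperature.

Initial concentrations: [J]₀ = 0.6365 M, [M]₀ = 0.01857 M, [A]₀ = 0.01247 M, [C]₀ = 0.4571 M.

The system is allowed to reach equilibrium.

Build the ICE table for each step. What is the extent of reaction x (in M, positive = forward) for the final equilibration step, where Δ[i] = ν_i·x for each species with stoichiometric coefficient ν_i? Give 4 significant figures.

x = 0.04565 M

Q₀ = 2.4766e-10 vs Keq = 6.7720e-05 ⇒ Q<K, forward
Step 1:
                    J           M           A           C
  Initial      0.6365     0.01857     0.01247      0.4571
  Change       -0.137      0.0913       0.137       0.137
  Equil        0.4995      0.1099      0.1494      0.5941
  solve Keq expr → x = 0.04565; check Q = 6.7720e-05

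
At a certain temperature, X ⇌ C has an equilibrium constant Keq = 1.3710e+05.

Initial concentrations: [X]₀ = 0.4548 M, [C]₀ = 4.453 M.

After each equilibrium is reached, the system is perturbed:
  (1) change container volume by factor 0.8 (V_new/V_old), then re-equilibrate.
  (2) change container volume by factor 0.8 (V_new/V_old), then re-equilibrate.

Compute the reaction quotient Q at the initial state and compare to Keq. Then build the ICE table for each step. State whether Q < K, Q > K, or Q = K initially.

Q₀ = 9.791; Q < K (proceeds forward)

Q₀ = 9.791 vs Keq = 1.3710e+05 ⇒ Q<K, forward
Step 1:
                   X          C
  init        0.4548      4.453
  Δ          -0.4548     0.4548
  eq      3.5797e-05      4.908
  solve Keq expr → x = 0.4548; check Q = 1.3710e+05
Then change container volume by factor 0.8 (V_new/V_old).
Step 2:
                   X          C
  init    4.4746e-05      6.135
  Δ                0          0
  eq      4.4746e-05      6.135
  solve Keq expr → x = 0; check Q = 1.3710e+05
Then change container volume by factor 0.8 (V_new/V_old).
Step 3:
                   X          C
  init    5.5933e-05      7.668
  Δ                0          0
  eq      5.5933e-05      7.668
  solve Keq expr → x = 0; check Q = 1.3710e+05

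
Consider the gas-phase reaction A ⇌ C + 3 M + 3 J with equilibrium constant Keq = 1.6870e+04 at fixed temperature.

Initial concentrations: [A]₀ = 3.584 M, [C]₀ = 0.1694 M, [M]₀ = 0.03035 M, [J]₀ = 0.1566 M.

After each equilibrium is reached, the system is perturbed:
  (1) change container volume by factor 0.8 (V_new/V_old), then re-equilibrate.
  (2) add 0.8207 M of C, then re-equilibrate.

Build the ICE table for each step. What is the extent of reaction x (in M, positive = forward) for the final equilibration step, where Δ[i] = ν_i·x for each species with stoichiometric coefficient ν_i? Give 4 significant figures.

x = -0.08396 M

Q₀ = 5.0745e-09 vs Keq = 1.6870e+04 ⇒ Q<K, forward
Step 1:
                   A          C          M          J
  Initial      3.584     0.1694    0.03035     0.1566
  Change      -1.669      1.669      5.006      5.006
  Equil        1.915      1.838      5.036      5.163
  solve Keq expr → x = 1.669; check Q = 1.6870e+04
Then change container volume by factor 0.8 (V_new/V_old).
Step 2:
                   A          C          M          J
  Initial      2.394      2.298      6.296      6.453
  Change      0.3399    -0.3399      -1.02      -1.02
  Equil        2.734      1.958      5.276      5.434
  solve Keq expr → x = -0.3399; check Q = 1.6870e+04
Then add 0.8207 M of C.
Step 3:
                   A          C          M          J
  Initial      2.734      2.778      5.276      5.434
  Change     0.08396   -0.08396    -0.2519    -0.2519
  Equil        2.818      2.694      5.024      5.182
  solve Keq expr → x = -0.08396; check Q = 1.6870e+04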